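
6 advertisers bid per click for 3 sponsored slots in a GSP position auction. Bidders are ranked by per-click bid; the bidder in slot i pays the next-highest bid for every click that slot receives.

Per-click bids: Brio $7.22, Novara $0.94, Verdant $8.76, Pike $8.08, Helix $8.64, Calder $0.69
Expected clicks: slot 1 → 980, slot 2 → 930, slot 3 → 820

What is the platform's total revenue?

Ranked by bid: $8.76 (Verdant) > $8.64 (Helix) > $8.08 (Pike) > $7.22 (Brio) > …
Slot 1: Verdant pays $8.64 × 980 = $8467.20
Slot 2: Helix pays $8.08 × 930 = $7514.40
Slot 3: Pike pays $7.22 × 820 = $5920.40
Total = $21902.00

Total revenue: $21902.00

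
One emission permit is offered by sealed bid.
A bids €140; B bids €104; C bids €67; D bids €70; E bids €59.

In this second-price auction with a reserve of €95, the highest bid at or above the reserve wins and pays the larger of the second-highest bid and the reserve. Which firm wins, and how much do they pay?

Bids ranked: 140 (A) > 104 (B) > 70 (D) > 67 (C) > 59 (E)
Highest eligible bid: A at €140.
max(second-highest €104, reserve €95) = €104; the reserve does not bind.

A pays €104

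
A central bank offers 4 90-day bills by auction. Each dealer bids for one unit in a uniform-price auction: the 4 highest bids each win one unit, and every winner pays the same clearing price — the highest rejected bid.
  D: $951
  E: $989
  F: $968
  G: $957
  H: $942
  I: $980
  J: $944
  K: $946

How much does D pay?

D pays $0

Sorting: 989 (E), 980 (I), 968 (F), 957 (G), 951 (D), 946 (K), …
Top 4: E, I, F, G.
Highest unsuccessful bid: $951 → clearing price.
D does not win → pays $0.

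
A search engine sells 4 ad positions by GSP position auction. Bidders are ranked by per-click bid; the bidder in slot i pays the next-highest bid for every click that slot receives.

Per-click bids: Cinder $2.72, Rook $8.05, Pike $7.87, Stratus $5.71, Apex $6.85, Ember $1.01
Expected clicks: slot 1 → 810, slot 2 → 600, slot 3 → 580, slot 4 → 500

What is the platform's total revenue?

Per-click bids in order: $8.05 (Rook) > $7.87 (Pike) > $6.85 (Apex) > $5.71 (Stratus) > $2.72 (Cinder) > …
Slot 1: Rook pays $7.87 × 810 = $6374.70
Slot 2: Pike pays $6.85 × 600 = $4110.00
Slot 3: Apex pays $5.71 × 580 = $3311.80
Slot 4: Stratus pays $2.72 × 500 = $1360.00
Total = $15156.50

Total revenue: $15156.50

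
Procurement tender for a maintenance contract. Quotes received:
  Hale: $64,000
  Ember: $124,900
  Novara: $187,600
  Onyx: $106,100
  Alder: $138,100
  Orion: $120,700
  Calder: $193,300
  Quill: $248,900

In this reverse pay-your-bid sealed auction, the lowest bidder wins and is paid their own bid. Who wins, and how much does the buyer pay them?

Reverse pay-your-bid sealed auction: the lowest bidder wins and is paid their own bid.
Sorting bids: 64,000 (Hale) < 106,100 (Onyx) < 120,700 (Orion) < 124,900 (Ember) < 138,100 (Alder) < 187,600 (Novara) < …
Hale has the lowest bid and is paid exactly that: $64,000.

Hale is paid $64,000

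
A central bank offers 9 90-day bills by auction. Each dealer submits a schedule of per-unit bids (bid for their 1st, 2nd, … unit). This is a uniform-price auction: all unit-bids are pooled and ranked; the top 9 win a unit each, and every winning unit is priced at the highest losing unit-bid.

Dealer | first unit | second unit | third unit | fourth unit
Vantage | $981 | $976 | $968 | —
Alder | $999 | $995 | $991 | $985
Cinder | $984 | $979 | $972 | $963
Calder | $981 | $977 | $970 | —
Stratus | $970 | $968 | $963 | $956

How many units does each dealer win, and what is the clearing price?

Pooled unit-bids ranked (top 9): 999 (Alder-1), 995 (Alder-2), 991 (Alder-3), 985 (Alder-4), 984 (Cinder-1), 981 (Vantage-1), 981 (Calder-1), 979 (Cinder-2), 977 (Calder-2)
First bid not allocated: $976.
Allocation: Alder 4, Calder 2, Cinder 2, Vantage 1.

Alder 4, Calder 2, Cinder 2, Vantage 1; clearing price $976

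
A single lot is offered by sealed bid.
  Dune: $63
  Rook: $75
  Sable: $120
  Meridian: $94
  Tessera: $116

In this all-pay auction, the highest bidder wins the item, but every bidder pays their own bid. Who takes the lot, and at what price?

Sable pays $120

All-pay auction: the highest bidder wins the item, but every bidder pays their own bid.
Bids ranked: 120 (Sable) > 116 (Tessera) > 94 (Meridian) > 75 (Rook) > 63 (Dune)
Sable is highest and takes the item; every bidder forfeits their bid.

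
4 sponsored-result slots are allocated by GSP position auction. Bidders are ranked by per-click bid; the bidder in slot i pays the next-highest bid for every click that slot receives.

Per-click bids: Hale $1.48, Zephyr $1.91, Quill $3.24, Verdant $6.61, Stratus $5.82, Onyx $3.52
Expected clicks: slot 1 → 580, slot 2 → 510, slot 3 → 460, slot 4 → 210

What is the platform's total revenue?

Ranked by bid: $6.61 (Verdant) > $5.82 (Stratus) > $3.52 (Onyx) > $3.24 (Quill) > $1.91 (Zephyr) > …
Slot 1: Verdant pays $5.82 × 580 = $3375.60
Slot 2: Stratus pays $3.52 × 510 = $1795.20
Slot 3: Onyx pays $3.24 × 460 = $1490.40
Slot 4: Quill pays $1.91 × 210 = $401.10
Total = $7062.30

Total revenue: $7062.30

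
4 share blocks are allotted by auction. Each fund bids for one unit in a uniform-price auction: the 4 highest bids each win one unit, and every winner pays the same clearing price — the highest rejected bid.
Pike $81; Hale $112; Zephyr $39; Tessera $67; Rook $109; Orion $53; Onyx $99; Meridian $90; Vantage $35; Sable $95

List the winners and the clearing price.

Hale, Rook, Onyx, Sable; each pays $90

Ordering the bids: 112 (Hale), 109 (Rook), 99 (Onyx), 95 (Sable), 90 (Meridian), 81 (Pike), …
The 4 highest are Hale, Rook, Onyx, Sable.
First losing bid is Meridian's $90, which sets the uniform price.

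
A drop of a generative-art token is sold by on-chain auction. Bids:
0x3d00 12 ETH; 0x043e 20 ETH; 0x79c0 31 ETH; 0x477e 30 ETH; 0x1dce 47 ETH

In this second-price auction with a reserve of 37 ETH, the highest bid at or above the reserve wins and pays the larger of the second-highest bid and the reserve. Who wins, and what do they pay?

0x1dce pays 37 ETH

Second-price auction with a reserve of 37 ETH: the highest bid at or above the reserve wins and pays the larger of the second-highest bid and the reserve.
Bids ranked: 47 (0x1dce) > 31 (0x79c0) > 30 (0x477e) > 20 (0x043e) > 12 (0x3d00)
Highest eligible bid: 0x1dce at 47 ETH.
Second-highest bid 31 ETH is below the reserve 37 ETH, so the reserve binds → payment 37 ETH.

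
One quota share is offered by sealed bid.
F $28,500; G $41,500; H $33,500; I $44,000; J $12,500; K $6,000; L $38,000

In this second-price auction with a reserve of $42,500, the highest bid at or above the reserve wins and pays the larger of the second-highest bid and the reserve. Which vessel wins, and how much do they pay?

I pays $42,500

Sorting bids: 44,000 (I) > 41,500 (G) > 38,000 (L) > 33,500 (H) > 28,500 (F) > 12,500 (J) > …
I has the top bid at or above the reserve ($44,000).
max(second-highest $41,500, reserve $42,500) = $42,500.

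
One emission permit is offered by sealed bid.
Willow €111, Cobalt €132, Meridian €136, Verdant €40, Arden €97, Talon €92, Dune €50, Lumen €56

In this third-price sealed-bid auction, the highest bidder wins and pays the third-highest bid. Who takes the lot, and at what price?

Meridian pays €111

Third-price sealed-bid auction: the highest bidder wins and pays the third-highest bid.
Sorting bids: 136 (Meridian) > 132 (Cobalt) > 111 (Willow) > 97 (Arden) > 92 (Talon) > 56 (Lumen) > …
Meridian is highest; pays the third-highest bid, €111.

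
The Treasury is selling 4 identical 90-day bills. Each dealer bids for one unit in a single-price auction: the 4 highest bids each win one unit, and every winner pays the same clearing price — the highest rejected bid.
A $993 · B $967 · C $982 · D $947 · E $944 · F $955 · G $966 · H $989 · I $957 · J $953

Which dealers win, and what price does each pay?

A, H, C, B; each pays $966

Ordering the bids: 993 (A), 989 (H), 982 (C), 967 (B), 966 (G), 957 (I), …
The 4 highest are A, H, C, B.
Highest unsuccessful bid: $966 → clearing price.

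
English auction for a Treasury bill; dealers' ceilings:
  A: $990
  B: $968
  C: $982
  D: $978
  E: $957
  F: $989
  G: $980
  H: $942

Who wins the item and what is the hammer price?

Limits ranked: 990 (A) > 989 (F) > 982 (C) > 980 (G) > 978 (D) > 968 (B) > …
Once the price passes $989, only A is left; the hammer falls at F's limit of $989.

A wins at $989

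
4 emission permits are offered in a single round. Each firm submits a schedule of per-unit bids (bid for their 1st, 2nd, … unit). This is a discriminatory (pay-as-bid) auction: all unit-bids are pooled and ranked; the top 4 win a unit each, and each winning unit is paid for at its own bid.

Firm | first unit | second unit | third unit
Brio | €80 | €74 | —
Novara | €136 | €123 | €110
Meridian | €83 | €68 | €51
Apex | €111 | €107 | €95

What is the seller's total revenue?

Pooled unit-bids ranked (top 4): 136 (Novara-1), 123 (Novara-2), 111 (Apex-1), 110 (Novara-3)
Next rejected bid: €107 (not a price — pay-as-bid).
Each winning unit pays its own bid.
Revenue = 136 + 123 + 111 + 110 = €480.

Total revenue: €480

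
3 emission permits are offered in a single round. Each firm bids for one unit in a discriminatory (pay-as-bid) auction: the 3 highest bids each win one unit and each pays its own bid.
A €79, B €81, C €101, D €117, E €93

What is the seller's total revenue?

Total revenue: €311

Ordering the bids: 117 (D), 101 (C), 93 (E), 81 (B), 79 (A)
Top 3: D, C, E.
Total revenue = 117 + 101 + 93 = €311.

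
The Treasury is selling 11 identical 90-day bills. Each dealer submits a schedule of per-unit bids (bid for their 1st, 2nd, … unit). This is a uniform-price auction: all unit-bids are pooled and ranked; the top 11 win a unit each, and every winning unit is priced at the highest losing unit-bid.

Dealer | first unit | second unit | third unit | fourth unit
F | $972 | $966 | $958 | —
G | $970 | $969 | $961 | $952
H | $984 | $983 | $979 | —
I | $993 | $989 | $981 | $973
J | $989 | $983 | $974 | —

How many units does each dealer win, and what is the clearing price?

Pooled unit-bids ranked (top 11): 993 (I-1), 989 (I-2), 989 (J-1), 984 (H-1), 983 (H-2), 983 (J-2), 981 (I-3), 979 (H-3), 974 (J-3), 973 (I-4), 972 (F-1)
Highest rejected unit-bid = $970.
Allocation: F 1, H 3, I 4, J 3.

F 1, H 3, I 4, J 3; clearing price $970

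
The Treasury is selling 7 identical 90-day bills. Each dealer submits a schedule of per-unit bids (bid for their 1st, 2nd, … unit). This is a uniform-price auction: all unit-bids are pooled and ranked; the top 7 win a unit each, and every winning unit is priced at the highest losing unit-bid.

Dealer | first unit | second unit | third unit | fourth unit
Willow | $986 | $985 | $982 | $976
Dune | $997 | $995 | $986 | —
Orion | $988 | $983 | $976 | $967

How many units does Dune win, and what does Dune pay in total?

Pooled unit-bids ranked (top 7): 997 (Dune-1), 995 (Dune-2), 988 (Orion-1), 986 (Willow-1), 986 (Dune-3), 985 (Willow-2), 983 (Orion-2)
The (k+1)-th unit-bid is $982.
Dune wins 3 unit(s) at $982 each.

Dune: 3 units, pays $2,946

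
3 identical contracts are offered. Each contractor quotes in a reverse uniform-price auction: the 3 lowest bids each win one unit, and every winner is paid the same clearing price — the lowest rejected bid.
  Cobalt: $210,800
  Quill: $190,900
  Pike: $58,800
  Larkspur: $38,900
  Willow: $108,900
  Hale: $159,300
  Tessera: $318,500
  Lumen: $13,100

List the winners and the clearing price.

Lumen, Larkspur, Pike; each is paid $108,900

Ordering the bids: 13,100 (Lumen), 38,900 (Larkspur), 58,800 (Pike), 108,900 (Willow), 159,300 (Hale), …
The 3 lowest are Lumen, Larkspur, Pike.
First losing bid is Willow's $108,900, which sets the uniform price.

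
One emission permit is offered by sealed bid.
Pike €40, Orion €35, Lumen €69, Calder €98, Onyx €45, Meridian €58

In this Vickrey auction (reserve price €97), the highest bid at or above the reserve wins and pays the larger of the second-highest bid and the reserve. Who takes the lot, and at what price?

Vickrey auction (reserve price €97): the highest bid at or above the reserve wins and pays the larger of the second-highest bid and the reserve.
Bids in order: 98 (Calder) > 69 (Lumen) > 58 (Meridian) > 45 (Onyx) > 40 (Pike) > 35 (Orion)
Calder has the top bid at or above the reserve (€98).
max(second-highest €69, reserve €97) = €97.

Calder pays €97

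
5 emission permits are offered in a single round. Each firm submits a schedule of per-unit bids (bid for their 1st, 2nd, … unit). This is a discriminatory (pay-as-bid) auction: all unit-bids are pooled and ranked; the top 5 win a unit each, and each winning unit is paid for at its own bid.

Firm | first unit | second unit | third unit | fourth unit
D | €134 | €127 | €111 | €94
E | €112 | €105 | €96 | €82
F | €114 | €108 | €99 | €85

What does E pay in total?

E pays €112

Merging the schedules and taking the best 5: 134 (D-1), 127 (D-2), 114 (F-1), 112 (E-1), 111 (D-3)
Next rejected bid: €108 (not a price — pay-as-bid).
E's winning unit-bids: 112 = €112.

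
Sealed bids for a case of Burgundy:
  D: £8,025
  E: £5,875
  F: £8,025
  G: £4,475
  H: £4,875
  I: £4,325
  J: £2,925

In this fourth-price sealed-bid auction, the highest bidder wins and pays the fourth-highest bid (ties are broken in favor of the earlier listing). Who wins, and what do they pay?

Rule: the highest bidder wins and pays the fourth-highest bid.
Sorting bids: 8,025 (D) > 8,025 (F) > 5,875 (E) > 4,875 (H) > 4,475 (G) > 4,325 (I) > …
D and F tie at £8,025; tie-break gives it to D.
D is highest; pays the fourth-highest bid, £4,875.

D pays £4,875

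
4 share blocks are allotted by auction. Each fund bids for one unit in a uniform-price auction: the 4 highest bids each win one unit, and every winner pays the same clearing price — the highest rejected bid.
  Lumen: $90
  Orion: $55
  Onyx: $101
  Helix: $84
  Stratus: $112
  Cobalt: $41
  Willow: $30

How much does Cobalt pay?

Ordering the bids: 112 (Stratus), 101 (Onyx), 90 (Lumen), 84 (Helix), 55 (Orion), 41 (Cobalt), …
Top 4: Stratus, Onyx, Lumen, Helix.
Clearing price = highest rejected bid = $55.
Cobalt does not win → pays $0.

Cobalt pays $0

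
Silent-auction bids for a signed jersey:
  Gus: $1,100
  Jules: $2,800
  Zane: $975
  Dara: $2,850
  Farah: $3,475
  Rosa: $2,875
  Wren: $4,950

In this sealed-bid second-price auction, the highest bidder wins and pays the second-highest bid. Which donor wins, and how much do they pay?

Wren pays $3,475

Rule: the highest bidder wins and pays the second-highest bid.
Bids ranked: 4,950 (Wren) > 3,475 (Farah) > 2,875 (Rosa) > 2,850 (Dara) > 2,800 (Jules) > 1,100 (Gus) > …
Wren is highest; pays the second-highest bid, $3,475.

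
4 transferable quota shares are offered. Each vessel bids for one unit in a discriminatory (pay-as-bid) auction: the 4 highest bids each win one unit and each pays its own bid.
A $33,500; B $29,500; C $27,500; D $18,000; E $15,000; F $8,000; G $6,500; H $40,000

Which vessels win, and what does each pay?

H $40,000, A $33,500, B $29,500, C $27,500

Ordering the bids: 40,000 (H), 33,500 (A), 29,500 (B), 27,500 (C), 18,000 (D), 15,000 (E), …
The 4 highest are H, A, B, C.
Each winner pays its own bid: H $40,000, A $33,500, B $29,500, C $27,500.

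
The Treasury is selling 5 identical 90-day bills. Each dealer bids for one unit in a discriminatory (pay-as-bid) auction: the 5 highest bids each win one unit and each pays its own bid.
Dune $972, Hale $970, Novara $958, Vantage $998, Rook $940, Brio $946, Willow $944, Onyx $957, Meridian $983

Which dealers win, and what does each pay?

Vantage $998, Meridian $983, Dune $972, Hale $970, Novara $958

Sorting: 998 (Vantage), 983 (Meridian), 972 (Dune), 970 (Hale), 958 (Novara), 957 (Onyx), 946 (Brio), …
The 5 highest are Vantage, Meridian, Dune, Hale, Novara.
Each winner pays its own bid: Vantage $998, Meridian $983, Dune $972, Hale $970, Novara $958.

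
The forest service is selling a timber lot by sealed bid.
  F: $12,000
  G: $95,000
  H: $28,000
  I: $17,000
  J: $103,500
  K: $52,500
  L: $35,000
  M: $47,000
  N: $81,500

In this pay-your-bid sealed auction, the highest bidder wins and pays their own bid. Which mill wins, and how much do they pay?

J pays $103,500

Bids ranked: 103,500 (J) > 95,000 (G) > 81,500 (N) > 52,500 (K) > 47,000 (M) > 35,000 (L) > …
J has the highest bid and pays exactly that: $103,500.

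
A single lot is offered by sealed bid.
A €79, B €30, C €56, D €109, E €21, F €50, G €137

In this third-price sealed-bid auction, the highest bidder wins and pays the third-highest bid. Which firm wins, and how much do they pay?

G pays €79

Sorting bids: 137 (G) > 109 (D) > 79 (A) > 56 (C) > 50 (F) > 30 (B) > …
G is highest; pays the third-highest bid, €79.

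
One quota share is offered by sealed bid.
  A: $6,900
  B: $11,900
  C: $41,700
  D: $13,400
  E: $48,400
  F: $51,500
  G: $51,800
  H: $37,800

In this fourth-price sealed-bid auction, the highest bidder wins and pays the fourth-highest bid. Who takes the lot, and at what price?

G pays $41,700

Fourth-price sealed-bid auction: the highest bidder wins and pays the fourth-highest bid.
Sorting bids: 51,800 (G) > 51,500 (F) > 48,400 (E) > 41,700 (C) > 37,800 (H) > 13,400 (D) > …
G is highest; pays the fourth-highest bid, $41,700.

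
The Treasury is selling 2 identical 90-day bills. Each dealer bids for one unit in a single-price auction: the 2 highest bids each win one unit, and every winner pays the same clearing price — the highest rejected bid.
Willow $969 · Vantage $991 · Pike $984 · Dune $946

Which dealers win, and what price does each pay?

Vantage, Pike; each pays $969

Sorting: 991 (Vantage), 984 (Pike), 969 (Willow), 946 (Dune)
Top 2: Vantage, Pike.
Clearing price = highest rejected bid = $969.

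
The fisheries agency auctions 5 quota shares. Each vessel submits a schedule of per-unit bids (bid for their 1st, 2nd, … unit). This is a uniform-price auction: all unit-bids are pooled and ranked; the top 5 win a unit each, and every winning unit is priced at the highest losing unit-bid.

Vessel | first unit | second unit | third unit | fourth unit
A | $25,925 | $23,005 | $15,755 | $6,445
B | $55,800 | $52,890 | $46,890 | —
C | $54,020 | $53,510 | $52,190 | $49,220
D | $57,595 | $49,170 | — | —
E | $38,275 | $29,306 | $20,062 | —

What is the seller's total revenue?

Total revenue: $260,950

Merging the schedules and taking the best 5: 57,595 (D-1), 55,800 (B-1), 54,020 (C-1), 53,510 (C-2), 52,890 (B-2)
Highest rejected unit-bid = $52,190.
Allocation: B 2, C 2, D 1. Every unit priced at $52,190.
Revenue = 5 × 52,190 = $260,950.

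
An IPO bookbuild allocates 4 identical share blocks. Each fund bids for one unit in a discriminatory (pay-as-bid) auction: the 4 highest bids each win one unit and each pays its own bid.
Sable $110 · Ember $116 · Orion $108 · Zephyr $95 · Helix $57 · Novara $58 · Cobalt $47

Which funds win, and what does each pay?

Ember $116, Sable $110, Orion $108, Zephyr $95

Ordering the bids: 116 (Ember), 110 (Sable), 108 (Orion), 95 (Zephyr), 58 (Novara), 57 (Helix), …
Top 4: Ember, Sable, Orion, Zephyr.
Each winner pays its own bid: Ember $116, Sable $110, Orion $108, Zephyr $95.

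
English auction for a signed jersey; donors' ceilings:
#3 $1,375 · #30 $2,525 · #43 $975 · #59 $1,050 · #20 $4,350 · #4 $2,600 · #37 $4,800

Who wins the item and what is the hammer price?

Ascending (English) auction: the price rises until one bidder remains; the winner pays the price at which the last rival dropped out.
Sorting limits: 4,800 (#37) > 4,350 (#20) > 2,600 (#4) > 2,525 (#30) > 1,375 (#3) > 1,050 (#59) > …
Once the price passes $4,350, only #37 is left; the hammer falls at #20's limit of $4,350.

#37 wins at $4,350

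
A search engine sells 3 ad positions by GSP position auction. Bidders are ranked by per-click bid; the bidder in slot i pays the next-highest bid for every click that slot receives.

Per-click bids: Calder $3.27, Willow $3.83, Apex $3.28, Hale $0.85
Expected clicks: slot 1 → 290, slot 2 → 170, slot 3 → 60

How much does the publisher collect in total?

Per-click bids in order: $3.83 (Willow) > $3.28 (Apex) > $3.27 (Calder) > $0.85 (Hale)
Slot 1: Willow pays $3.28 × 290 = $951.20
Slot 2: Apex pays $3.27 × 170 = $555.90
Slot 3: Calder pays $0.85 × 60 = $51.00
Total = $1558.10

Total revenue: $1558.10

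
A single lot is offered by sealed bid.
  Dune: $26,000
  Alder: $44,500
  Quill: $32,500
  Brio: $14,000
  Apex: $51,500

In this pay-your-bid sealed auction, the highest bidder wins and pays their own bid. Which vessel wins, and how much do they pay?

Apex pays $51,500

Sorting bids: 51,500 (Apex) > 44,500 (Alder) > 32,500 (Quill) > 26,000 (Dune) > 14,000 (Brio)
First-price: Apex pays what they bid, $51,500.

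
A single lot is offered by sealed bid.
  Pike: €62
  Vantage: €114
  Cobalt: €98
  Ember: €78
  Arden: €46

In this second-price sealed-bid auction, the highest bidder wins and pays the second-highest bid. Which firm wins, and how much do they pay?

Second-price sealed-bid auction: the highest bidder wins and pays the second-highest bid.
Sorting bids: 114 (Vantage) > 98 (Cobalt) > 78 (Ember) > 62 (Pike) > 46 (Arden)
Second-price: Vantage pays Cobalt's bid of €98.

Vantage pays €98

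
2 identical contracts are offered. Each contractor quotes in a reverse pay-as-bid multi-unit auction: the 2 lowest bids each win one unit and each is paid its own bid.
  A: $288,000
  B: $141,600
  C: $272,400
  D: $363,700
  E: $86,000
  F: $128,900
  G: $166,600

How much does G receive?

G is paid $0

Sorting: 86,000 (E), 128,900 (F), 141,600 (B), 166,600 (G), …
Lowest 2: E, F.
G does not win → $0.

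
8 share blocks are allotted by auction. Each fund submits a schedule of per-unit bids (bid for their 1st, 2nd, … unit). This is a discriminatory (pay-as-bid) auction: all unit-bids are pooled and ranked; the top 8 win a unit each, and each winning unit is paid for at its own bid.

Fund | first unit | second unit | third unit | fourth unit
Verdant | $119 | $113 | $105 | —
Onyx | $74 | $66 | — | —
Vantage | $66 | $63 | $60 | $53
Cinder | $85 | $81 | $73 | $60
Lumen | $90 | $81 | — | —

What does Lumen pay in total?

Lumen pays $171

Merging the schedules and taking the best 8: 119 (Verdant-1), 113 (Verdant-2), 105 (Verdant-3), 90 (Lumen-1), 85 (Cinder-1), 81 (Cinder-2), 81 (Lumen-2), 74 (Onyx-1)
Next rejected bid: $73 (not a price — pay-as-bid).
Lumen's winning unit-bids: 90 + 81 = $171.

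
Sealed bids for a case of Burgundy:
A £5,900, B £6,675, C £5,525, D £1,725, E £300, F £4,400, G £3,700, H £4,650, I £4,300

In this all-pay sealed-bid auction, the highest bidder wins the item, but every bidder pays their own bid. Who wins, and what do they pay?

Sorting bids: 6,675 (B) > 5,900 (A) > 5,525 (C) > 4,650 (H) > 4,400 (F) > 4,300 (I) > …
B is highest and takes the item; every bidder forfeits their bid.

B pays £6,675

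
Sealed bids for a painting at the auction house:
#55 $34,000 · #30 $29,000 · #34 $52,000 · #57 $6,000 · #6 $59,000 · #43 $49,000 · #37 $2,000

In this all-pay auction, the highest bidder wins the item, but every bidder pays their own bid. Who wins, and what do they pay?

All-pay auction: the highest bidder wins the item, but every bidder pays their own bid.
Bids ranked: 59,000 (#6) > 52,000 (#34) > 49,000 (#43) > 34,000 (#55) > 29,000 (#30) > 6,000 (#57) > …
#6 wins with the top bid; all bids are sunk regardless.

#6 pays $59,000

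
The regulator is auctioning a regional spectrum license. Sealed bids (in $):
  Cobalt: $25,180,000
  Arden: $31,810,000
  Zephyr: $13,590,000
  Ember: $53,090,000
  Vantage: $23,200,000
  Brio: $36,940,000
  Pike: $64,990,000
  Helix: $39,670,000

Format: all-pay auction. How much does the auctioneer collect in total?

Bids ranked: 64,990,000 (Pike) > 53,090,000 (Ember) > 39,670,000 (Helix) > 36,940,000 (Brio) > 31,810,000 (Arden) > 25,180,000 (Cobalt) > …
Every bidder forfeits their bid regardless of winning.
Revenue = 25,180,000 + 31,810,000 + 13,590,000 + 53,090,000 + 23,200,000 + 36,940,000 + 64,990,000 + 39,670,000 = $288,470,000.

Total revenue: $288,470,000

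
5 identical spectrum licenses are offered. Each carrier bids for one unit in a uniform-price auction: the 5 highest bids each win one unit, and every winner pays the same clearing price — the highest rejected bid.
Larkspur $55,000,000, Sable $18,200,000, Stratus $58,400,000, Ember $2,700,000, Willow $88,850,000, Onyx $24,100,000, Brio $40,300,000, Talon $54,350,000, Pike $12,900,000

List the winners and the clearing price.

Willow, Stratus, Larkspur, Talon, Brio; each pays $24,100,000

Ordering the bids: 88,850,000 (Willow), 58,400,000 (Stratus), 55,000,000 (Larkspur), 54,350,000 (Talon), 40,300,000 (Brio), 24,100,000 (Onyx), 18,200,000 (Sable), …
Top 5: Willow, Stratus, Larkspur, Talon, Brio.
Highest unsuccessful bid: $24,100,000 → clearing price.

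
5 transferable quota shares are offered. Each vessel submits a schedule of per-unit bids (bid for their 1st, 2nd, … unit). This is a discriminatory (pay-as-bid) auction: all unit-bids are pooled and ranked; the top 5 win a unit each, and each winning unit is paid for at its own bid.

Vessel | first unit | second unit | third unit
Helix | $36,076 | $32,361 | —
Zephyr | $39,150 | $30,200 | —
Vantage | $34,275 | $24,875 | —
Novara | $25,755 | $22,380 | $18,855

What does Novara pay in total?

Novara pays $0

Pooled unit-bids ranked (top 5): 39,150 (Zephyr-1), 36,076 (Helix-1), 34,275 (Vantage-1), 32,361 (Helix-2), 30,200 (Zephyr-2)
Next rejected bid: $25,755 (not a price — pay-as-bid).
Novara wins no units.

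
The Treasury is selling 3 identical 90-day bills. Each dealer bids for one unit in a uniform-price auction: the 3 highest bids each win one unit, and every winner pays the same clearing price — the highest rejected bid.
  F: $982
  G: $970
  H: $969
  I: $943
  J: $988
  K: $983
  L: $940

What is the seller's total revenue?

Total revenue: $2,910

Bids ranked high→low: 988 (J), 983 (K), 982 (F), 970 (G), 969 (H), …
Top 3: J, K, F.
First losing bid is G's $970, which sets the uniform price.
Total revenue = 3 × $970 = $2,910.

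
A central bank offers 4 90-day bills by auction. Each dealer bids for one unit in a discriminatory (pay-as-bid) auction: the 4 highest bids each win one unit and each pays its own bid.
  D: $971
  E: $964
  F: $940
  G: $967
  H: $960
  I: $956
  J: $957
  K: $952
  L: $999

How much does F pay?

Sorting: 999 (L), 971 (D), 967 (G), 964 (E), 960 (H), 957 (J), …
The 4 highest are L, D, G, E.
F does not win → $0.

F pays $0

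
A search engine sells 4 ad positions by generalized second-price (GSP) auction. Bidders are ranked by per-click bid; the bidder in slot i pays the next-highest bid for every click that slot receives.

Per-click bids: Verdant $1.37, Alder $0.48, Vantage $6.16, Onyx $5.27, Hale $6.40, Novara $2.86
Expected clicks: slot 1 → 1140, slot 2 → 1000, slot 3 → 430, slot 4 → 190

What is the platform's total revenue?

Total revenue: $13782.50

Per-click bids in order: $6.40 (Hale) > $6.16 (Vantage) > $5.27 (Onyx) > $2.86 (Novara) > $1.37 (Verdant) > …
Slot 1: Hale pays $6.16 × 1140 = $7022.40
Slot 2: Vantage pays $5.27 × 1000 = $5270.00
Slot 3: Onyx pays $2.86 × 430 = $1229.80
Slot 4: Novara pays $1.37 × 190 = $260.30
Total = $13782.50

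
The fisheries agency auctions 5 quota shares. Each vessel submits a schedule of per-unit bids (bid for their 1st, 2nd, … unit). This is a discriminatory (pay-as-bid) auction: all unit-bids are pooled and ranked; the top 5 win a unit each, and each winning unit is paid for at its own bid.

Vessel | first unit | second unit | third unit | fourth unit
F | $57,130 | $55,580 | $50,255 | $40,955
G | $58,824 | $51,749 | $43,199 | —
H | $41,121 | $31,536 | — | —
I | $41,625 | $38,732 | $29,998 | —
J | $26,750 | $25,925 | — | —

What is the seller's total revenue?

Total revenue: $273,538

Pooled unit-bids ranked (top 5): 58,824 (G-1), 57,130 (F-1), 55,580 (F-2), 51,749 (G-2), 50,255 (F-3)
Next rejected bid: $43,199 (not a price — pay-as-bid).
Each winning unit pays its own bid.
Revenue = 58,824 + 57,130 + 55,580 + 51,749 + 50,255 = $273,538.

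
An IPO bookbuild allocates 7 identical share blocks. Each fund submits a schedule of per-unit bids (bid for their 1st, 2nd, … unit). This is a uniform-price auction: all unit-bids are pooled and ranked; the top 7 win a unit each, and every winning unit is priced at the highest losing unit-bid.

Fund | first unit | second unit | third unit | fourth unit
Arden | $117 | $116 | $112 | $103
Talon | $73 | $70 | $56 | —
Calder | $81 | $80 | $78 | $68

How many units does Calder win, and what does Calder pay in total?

All unit-bids, highest first — top 7: 117 (Arden-1), 116 (Arden-2), 112 (Arden-3), 103 (Arden-4), 81 (Calder-1), 80 (Calder-2), 78 (Calder-3)
First bid not allocated: $73.
Calder wins 3 unit(s) at $73 each.

Calder: 3 units, pays $219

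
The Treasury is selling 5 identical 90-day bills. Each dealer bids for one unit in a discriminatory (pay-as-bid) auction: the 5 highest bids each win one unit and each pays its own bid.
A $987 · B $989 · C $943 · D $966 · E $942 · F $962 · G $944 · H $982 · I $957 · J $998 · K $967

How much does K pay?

K pays $967

Bids ranked high→low: 998 (J), 989 (B), 987 (A), 982 (H), 967 (K), 966 (D), 962 (F), …
The 5 highest are J, B, A, H, K.
K wins → own bid $967.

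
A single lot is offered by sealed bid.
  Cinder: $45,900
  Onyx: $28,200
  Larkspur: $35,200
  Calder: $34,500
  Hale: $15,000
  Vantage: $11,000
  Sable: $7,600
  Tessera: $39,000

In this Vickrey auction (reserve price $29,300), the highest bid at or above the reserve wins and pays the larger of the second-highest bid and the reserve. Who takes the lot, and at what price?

Bids in order: 45,900 (Cinder) > 39,000 (Tessera) > 35,200 (Larkspur) > 34,500 (Calder) > 28,200 (Onyx) > 15,000 (Hale) > …
Highest eligible bid: Cinder at $45,900.
max(second-highest $39,000, reserve $29,300) = $39,000; the reserve does not bind.

Cinder pays $39,000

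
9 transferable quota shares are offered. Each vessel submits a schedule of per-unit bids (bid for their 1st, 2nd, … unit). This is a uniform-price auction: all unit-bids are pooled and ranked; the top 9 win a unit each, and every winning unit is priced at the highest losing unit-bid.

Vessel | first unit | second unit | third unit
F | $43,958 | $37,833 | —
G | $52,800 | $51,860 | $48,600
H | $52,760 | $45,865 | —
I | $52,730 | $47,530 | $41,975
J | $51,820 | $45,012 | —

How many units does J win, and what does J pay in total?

J: 2 units, pays $87,916

All unit-bids, highest first — top 9: 52,800 (G-1), 52,760 (H-1), 52,730 (I-1), 51,860 (G-2), 51,820 (J-1), 48,600 (G-3), 47,530 (I-2), 45,865 (H-2), 45,012 (J-2)
Highest rejected unit-bid = $43,958.
J wins 2 unit(s) at $43,958 each.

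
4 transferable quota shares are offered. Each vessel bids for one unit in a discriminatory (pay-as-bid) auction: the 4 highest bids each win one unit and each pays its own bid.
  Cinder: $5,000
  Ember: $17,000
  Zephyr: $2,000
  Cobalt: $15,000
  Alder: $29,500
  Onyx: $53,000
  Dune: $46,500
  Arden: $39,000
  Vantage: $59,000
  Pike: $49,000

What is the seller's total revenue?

Total revenue: $207,500

Ordering the bids: 59,000 (Vantage), 53,000 (Onyx), 49,000 (Pike), 46,500 (Dune), 39,000 (Arden), 29,500 (Alder), …
The 4 highest are Vantage, Onyx, Pike, Dune.
Total revenue = 59,000 + 53,000 + 49,000 + 46,500 = $207,500.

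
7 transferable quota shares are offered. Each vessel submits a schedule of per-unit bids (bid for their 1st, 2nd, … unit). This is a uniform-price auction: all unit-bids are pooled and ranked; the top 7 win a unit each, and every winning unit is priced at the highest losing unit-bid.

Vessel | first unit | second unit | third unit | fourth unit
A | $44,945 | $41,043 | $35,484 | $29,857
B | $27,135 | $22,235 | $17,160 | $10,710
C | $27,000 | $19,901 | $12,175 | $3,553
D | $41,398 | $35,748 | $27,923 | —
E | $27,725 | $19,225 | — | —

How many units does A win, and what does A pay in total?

Merging the schedules and taking the best 7: 44,945 (A-1), 41,398 (D-1), 41,043 (A-2), 35,748 (D-2), 35,484 (A-3), 29,857 (A-4), 27,923 (D-3)
First bid not allocated: $27,725.
A wins 4 unit(s) at $27,725 each.

A: 4 units, pays $110,900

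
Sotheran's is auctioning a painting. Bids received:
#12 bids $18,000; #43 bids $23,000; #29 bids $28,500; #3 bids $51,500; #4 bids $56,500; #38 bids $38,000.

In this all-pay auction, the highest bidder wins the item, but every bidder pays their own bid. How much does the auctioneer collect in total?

Total revenue: $215,500

All-pay auction: the highest bidder wins the item, but every bidder pays their own bid.
Bids in order: 56,500 (#4) > 51,500 (#3) > 38,000 (#38) > 28,500 (#29) > 23,000 (#43) > 18,000 (#12)
Every bidder forfeits their bid regardless of winning.
Revenue = 18,000 + 23,000 + 28,500 + 51,500 + 56,500 + 38,000 = $215,500.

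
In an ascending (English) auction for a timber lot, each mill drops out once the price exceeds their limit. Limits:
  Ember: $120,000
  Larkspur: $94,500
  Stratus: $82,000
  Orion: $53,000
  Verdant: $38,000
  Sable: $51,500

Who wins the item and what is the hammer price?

Ember wins at $94,500

Limits ranked: 120,000 (Ember) > 94,500 (Larkspur) > 82,000 (Stratus) > 53,000 (Orion) > 51,500 (Sable) > 38,000 (Verdant)
Once the price passes $94,500, only Ember is left; the hammer falls at Larkspur's limit of $94,500.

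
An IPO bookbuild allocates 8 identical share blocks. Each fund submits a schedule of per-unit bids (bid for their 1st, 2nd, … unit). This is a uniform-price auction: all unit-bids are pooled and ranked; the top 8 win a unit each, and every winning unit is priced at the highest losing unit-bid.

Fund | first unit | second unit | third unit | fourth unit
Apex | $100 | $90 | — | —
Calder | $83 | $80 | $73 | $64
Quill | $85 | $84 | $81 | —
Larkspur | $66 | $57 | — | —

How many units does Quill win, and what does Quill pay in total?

Pooled unit-bids ranked (top 8): 100 (Apex-1), 90 (Apex-2), 85 (Quill-1), 84 (Quill-2), 83 (Calder-1), 81 (Quill-3), 80 (Calder-2), 73 (Calder-3)
First bid not allocated: $66.
Quill wins 3 unit(s) at $66 each.

Quill: 3 units, pays $198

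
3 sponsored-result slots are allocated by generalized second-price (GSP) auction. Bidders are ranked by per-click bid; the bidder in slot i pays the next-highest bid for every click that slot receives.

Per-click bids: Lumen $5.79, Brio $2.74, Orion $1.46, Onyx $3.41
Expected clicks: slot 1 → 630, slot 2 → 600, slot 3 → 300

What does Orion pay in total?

Per-click bids in order: $5.79 (Lumen) > $3.41 (Onyx) > $2.74 (Brio) > $1.46 (Orion)
Orion ranks below slot 3 → no slot, pays nothing.

Orion pays $0.00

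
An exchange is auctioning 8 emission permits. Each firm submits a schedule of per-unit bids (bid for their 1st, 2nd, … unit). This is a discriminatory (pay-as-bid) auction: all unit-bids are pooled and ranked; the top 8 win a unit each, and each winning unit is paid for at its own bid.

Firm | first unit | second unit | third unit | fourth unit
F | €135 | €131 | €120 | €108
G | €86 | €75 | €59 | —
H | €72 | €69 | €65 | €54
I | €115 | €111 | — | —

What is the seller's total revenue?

Total revenue: €881

All unit-bids, highest first — top 8: 135 (F-1), 131 (F-2), 120 (F-3), 115 (I-1), 111 (I-2), 108 (F-4), 86 (G-1), 75 (G-2)
Next rejected bid: €72 (not a price — pay-as-bid).
Each winning unit pays its own bid.
Revenue = 135 + 131 + 120 + 115 + 111 + 108 + 86 + 75 = €881.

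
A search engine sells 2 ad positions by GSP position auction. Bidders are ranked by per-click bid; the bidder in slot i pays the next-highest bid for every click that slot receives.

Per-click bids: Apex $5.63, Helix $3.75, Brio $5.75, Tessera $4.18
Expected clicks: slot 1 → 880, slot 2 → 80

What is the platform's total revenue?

Sorting advertisers: $5.75 (Brio) > $5.63 (Apex) > $4.18 (Tessera) > …
Slot 1: Brio pays $5.63 × 880 = $4954.40
Slot 2: Apex pays $4.18 × 80 = $334.40
Total = $5288.80

Total revenue: $5288.80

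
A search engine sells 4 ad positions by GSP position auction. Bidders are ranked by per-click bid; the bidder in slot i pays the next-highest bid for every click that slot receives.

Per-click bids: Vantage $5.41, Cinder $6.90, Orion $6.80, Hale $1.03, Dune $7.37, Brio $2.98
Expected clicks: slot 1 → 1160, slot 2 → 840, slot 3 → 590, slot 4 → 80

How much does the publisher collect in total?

Sorting advertisers: $7.37 (Dune) > $6.90 (Cinder) > $6.80 (Orion) > $5.41 (Vantage) > $2.98 (Brio) > …
Slot 1: Dune pays $6.90 × 1160 = $8004.00
Slot 2: Cinder pays $6.80 × 840 = $5712.00
Slot 3: Orion pays $5.41 × 590 = $3191.90
Slot 4: Vantage pays $2.98 × 80 = $238.40
Total = $17146.30

Total revenue: $17146.30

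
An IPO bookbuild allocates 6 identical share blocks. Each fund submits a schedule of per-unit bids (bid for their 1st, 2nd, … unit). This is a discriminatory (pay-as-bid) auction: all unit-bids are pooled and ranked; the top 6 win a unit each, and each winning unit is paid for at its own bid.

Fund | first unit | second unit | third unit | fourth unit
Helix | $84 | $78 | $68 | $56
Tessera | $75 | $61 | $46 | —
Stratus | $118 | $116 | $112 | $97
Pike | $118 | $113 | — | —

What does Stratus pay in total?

Stratus pays $443

All unit-bids, highest first — top 6: 118 (Stratus-1), 118 (Pike-1), 116 (Stratus-2), 113 (Pike-2), 112 (Stratus-3), 97 (Stratus-4)
Next rejected bid: $84 (not a price — pay-as-bid).
Stratus's winning unit-bids: 118 + 116 + 112 + 97 = $443.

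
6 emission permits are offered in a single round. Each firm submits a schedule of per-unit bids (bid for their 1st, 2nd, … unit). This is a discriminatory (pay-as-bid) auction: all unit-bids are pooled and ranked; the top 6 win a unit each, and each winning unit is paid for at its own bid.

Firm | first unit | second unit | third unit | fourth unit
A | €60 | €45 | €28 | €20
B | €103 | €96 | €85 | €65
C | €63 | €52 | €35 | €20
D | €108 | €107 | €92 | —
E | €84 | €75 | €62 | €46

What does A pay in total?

All unit-bids, highest first — top 6: 108 (D-1), 107 (D-2), 103 (B-1), 96 (B-2), 92 (D-3), 85 (B-3)
Next rejected bid: €84 (not a price — pay-as-bid).
A wins no units.

A pays €0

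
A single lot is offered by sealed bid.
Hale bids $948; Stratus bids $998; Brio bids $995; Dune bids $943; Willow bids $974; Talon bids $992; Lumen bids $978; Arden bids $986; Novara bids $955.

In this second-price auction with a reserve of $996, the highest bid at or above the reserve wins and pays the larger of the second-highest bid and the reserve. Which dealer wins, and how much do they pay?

Bids ranked: 998 (Stratus) > 995 (Brio) > 992 (Talon) > 986 (Arden) > 978 (Lumen) > 974 (Willow) > …
Stratus has the top bid at or above the reserve ($998).
max(second-highest $995, reserve $996) = $996.

Stratus pays $996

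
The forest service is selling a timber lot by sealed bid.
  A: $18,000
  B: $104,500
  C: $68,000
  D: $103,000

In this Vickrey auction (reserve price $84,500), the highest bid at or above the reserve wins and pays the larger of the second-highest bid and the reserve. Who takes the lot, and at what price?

B pays $103,000

Vickrey auction (reserve price $84,500): the highest bid at or above the reserve wins and pays the larger of the second-highest bid and the reserve.
Sorting bids: 104,500 (B) > 103,000 (D) > 68,000 (C) > 18,000 (A)
Highest eligible bid: B at $104,500.
Second-highest bid $103,000 exceeds the reserve $84,500 → payment $103,000.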